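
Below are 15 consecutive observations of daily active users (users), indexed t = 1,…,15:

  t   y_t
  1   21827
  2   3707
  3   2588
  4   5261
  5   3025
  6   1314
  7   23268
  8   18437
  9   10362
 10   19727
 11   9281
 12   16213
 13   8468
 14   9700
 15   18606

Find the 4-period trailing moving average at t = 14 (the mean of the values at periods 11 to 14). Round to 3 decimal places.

Sum of periods 11–14: 9281 + 16213 + 8468 + 9700 = 43662
Divide by 4: 43662 / 4 = 10915.500

10915.500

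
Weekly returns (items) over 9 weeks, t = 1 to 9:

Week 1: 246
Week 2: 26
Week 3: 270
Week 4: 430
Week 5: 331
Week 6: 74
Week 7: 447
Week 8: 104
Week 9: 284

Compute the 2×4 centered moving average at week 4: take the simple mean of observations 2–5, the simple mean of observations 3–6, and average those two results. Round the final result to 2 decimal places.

270.25

Sum over 2–5: 26 + 270 + 430 + 331 = 1057
Sum over 3–6: 270 + 430 + 331 + 74 = 1105
CMA at t=4 = (1057 + 1105) / (2·4) = 2162 / 8 = 270.25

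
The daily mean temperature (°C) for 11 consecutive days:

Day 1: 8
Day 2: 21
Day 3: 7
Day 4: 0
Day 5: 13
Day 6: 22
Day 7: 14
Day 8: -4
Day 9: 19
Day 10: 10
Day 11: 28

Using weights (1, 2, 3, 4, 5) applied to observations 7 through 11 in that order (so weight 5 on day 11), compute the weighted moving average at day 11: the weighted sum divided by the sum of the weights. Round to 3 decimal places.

Weighted sum: 1·14 + 2·-4 + 3·19 + 4·10 + 5·28 = 14 + -8 + 57 + 40 + 140 = 243
Weight total: 1 + 2 + 3 + 4 + 5 = 15
WMA = 243 / 15 = 16.200

16.200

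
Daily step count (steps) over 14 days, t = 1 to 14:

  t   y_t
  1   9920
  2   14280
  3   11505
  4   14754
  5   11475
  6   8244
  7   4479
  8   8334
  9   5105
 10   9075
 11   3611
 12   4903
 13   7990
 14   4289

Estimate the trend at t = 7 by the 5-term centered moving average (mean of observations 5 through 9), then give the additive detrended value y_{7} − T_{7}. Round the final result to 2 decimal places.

-3048.40

Trend T_7 = (11475 + 8244 + 4479 + 8334 + 5105) / 5 = 37637/5 = 7527.4000
Detrended value: 4479 − 7527.4000 = -3048.40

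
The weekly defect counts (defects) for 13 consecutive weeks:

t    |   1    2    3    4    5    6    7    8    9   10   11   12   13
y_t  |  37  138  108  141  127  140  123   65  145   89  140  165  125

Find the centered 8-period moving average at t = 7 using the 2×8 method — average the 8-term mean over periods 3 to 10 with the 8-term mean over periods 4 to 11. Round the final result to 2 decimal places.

Sum over 3–10: 108 + 141 + 127 + 140 + 123 + 65 + 145 + 89 = 938
Sum over 4–11: 141 + 127 + 140 + 123 + 65 + 145 + 89 + 140 = 970
CMA at t=7 = (938 + 970) / (2·8) = 1908 / 16 = 119.25

119.25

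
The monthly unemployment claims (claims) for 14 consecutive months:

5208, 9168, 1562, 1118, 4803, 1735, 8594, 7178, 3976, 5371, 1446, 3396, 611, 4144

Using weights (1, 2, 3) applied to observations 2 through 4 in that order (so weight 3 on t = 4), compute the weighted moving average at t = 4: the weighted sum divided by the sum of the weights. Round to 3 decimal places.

Weighted sum: 1·9168 + 2·1562 + 3·1118 = 9168 + 3124 + 3354 = 15646
Weight total: 1 + 2 + 3 = 6
WMA = 15646 / 6 = 2607.667

2607.667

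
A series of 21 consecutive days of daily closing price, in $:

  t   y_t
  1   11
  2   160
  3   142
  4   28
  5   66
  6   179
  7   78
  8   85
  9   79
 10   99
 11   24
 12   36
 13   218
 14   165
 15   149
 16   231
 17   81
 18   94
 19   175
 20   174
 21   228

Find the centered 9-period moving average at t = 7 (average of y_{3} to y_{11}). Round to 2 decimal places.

Sum of periods 3–11: 142 + 28 + 66 + 179 + 78 + 85 + 79 + 99 + 24 = 780
Divide by 9: 780 / 9 = 86.67

86.67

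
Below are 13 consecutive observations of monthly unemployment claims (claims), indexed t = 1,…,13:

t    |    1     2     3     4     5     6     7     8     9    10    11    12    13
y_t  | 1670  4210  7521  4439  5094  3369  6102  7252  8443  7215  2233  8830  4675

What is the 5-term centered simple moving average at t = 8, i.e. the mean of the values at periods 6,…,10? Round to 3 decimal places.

6476.200

Sum of periods 6–10: 3369 + 6102 + 7252 + 8443 + 7215 = 32381
Divide by 5: 32381 / 5 = 6476.200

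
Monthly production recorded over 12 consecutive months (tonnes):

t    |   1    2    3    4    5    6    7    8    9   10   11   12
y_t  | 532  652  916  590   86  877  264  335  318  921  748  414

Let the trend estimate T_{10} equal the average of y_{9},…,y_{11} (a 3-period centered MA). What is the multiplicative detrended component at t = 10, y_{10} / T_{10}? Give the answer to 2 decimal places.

1.39

Trend T_10 = (318 + 921 + 748) / 3 = 1987/3 = 662.3333
Ratio to trend: 921 / 662.3333 = 1.39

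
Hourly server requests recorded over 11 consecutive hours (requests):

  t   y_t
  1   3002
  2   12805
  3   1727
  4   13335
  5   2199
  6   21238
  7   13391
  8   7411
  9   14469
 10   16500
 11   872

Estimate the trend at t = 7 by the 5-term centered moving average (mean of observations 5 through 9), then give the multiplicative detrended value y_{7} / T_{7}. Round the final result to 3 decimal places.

Trend T_7 = (2199 + 21238 + 13391 + 7411 + 14469) / 5 = 58708/5 = 11741.60000
Ratio to trend: 13391 / 11741.60000 = 1.140

1.140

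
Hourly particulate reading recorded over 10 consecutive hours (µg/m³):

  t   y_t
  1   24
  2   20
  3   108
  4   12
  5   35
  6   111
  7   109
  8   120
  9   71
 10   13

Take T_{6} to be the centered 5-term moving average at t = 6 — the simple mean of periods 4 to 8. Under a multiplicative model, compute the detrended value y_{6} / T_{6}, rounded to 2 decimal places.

1.43

Trend T_6 = (12 + 35 + 111 + 109 + 120) / 5 = 387/5 = 77.4000
Ratio to trend: 111 / 77.4000 = 1.43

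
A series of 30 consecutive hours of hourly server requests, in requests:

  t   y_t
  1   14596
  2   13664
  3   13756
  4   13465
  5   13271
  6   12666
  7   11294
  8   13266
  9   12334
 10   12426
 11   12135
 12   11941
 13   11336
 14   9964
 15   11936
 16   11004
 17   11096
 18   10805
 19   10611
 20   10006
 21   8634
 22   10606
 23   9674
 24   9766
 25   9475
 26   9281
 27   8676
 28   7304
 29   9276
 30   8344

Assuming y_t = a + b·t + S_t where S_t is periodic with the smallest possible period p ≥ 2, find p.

7

First differences y_{t+1} − y_t: -932, 92, -291, -194, -605, -1372, 1972, -932, 92, -291, -194, -605, -1372, 1972, -932, 92, …
The difference pattern repeats every 7 terms and not for any smaller step, so p = 7.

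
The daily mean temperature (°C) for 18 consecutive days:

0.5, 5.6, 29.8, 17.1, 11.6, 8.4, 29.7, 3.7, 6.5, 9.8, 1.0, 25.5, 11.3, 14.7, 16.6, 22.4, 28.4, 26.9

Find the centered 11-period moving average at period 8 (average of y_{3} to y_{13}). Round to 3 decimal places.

14.036

Sum of periods 3–13: 29.8 + 17.1 + 11.6 + 8.4 + 29.7 + 3.7 + 6.5 + 9.8 + 1.0 + 25.5 + 11.3 = 154.4
Divide by 11: 154.4 / 11 = 14.036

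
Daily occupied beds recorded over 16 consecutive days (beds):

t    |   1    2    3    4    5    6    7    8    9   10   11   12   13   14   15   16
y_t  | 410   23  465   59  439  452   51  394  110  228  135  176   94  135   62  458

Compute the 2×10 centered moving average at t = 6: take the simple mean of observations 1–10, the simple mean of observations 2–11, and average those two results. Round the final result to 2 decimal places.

Sum over 1–10: 410 + 23 + 465 + 59 + 439 + 452 + 51 + 394 + 110 + 228 = 2631
Sum over 2–11: 23 + 465 + 59 + 439 + 452 + 51 + 394 + 110 + 228 + 135 = 2356
CMA at t=6 = (2631 + 2356) / (2·10) = 4987 / 20 = 249.35

249.35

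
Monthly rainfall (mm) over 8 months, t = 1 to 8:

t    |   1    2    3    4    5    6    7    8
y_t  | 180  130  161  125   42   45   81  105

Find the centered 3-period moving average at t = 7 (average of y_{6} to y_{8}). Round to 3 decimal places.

77.000

Sum of periods 6–8: 45 + 81 + 105 = 231
Divide by 3: 231 / 3 = 77.000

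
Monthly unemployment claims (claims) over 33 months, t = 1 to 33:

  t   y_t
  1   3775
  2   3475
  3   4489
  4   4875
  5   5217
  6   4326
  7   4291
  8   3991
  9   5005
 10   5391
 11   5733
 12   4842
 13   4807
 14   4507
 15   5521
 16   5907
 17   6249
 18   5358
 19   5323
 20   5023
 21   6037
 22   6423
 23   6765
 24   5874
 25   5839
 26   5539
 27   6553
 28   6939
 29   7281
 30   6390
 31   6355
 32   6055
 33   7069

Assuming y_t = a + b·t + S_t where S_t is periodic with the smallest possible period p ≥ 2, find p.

First differences y_{t+1} − y_t: -300, 1014, 386, 342, -891, -35, -300, 1014, 386, 342, -891, -35, -300, 1014, …
The difference pattern repeats every 6 terms and not for any smaller step, so p = 6.

6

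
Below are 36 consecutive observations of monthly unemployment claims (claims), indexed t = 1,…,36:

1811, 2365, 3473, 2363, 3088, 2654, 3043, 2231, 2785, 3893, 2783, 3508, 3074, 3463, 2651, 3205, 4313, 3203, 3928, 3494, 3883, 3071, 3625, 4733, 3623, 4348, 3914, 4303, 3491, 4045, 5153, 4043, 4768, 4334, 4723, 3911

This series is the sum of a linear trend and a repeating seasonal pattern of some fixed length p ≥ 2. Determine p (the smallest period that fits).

7

First differences y_{t+1} − y_t: 554, 1108, -1110, 725, -434, 389, -812, 554, 1108, -1110, 725, -434, 389, -812, 554, 1108, …
The difference pattern repeats every 7 terms and not for any smaller step, so p = 7.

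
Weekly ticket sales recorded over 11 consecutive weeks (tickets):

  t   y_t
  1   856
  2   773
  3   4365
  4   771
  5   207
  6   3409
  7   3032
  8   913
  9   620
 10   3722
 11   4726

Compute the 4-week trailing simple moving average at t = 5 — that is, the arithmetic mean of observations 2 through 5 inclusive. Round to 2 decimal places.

Sum of periods 2–5: 773 + 4365 + 771 + 207 = 6116
Divide by 4: 6116 / 4 = 1529.00

1529.00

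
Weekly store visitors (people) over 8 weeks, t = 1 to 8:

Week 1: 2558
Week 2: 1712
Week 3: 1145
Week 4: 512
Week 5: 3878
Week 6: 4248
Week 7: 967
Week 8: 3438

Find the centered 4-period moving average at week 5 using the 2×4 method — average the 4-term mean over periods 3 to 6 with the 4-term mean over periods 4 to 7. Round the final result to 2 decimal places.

Sum over 3–6: 1145 + 512 + 3878 + 4248 = 9783
Sum over 4–7: 512 + 3878 + 4248 + 967 = 9605
CMA at t=5 = (9783 + 9605) / (2·4) = 19388 / 8 = 2423.50

2423.50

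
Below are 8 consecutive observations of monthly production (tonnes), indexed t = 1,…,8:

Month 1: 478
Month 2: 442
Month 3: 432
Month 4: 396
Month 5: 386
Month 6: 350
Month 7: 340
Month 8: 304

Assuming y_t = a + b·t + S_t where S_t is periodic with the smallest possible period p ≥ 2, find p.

2

First differences y_{t+1} − y_t: -36, -10, -36, -10, -36, -10, …
The difference pattern repeats every 2 terms and not for any smaller step, so p = 2.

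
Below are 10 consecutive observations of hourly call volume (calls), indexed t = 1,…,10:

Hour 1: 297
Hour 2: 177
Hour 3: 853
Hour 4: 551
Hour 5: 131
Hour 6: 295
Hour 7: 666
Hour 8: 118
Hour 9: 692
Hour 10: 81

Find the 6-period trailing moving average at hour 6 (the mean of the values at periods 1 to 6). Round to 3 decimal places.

Sum of periods 1–6: 297 + 177 + 853 + 551 + 131 + 295 = 2304
Divide by 6: 2304 / 6 = 384.000

384.000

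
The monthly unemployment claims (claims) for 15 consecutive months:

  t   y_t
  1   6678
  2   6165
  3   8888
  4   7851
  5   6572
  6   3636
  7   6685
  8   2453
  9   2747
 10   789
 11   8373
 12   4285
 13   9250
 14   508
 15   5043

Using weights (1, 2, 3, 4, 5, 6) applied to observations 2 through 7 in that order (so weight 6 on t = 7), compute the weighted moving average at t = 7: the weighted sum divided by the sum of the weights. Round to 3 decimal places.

Weighted sum: 1·6165 + 2·8888 + 3·7851 + 4·6572 + 5·3636 + 6·6685 = 6165 + 17776 + 23553 + 26288 + 18180 + 40110 = 132072
Weight total: 1 + 2 + 3 + 4 + 5 + 6 = 21
WMA = 132072 / 21 = 6289.143

6289.143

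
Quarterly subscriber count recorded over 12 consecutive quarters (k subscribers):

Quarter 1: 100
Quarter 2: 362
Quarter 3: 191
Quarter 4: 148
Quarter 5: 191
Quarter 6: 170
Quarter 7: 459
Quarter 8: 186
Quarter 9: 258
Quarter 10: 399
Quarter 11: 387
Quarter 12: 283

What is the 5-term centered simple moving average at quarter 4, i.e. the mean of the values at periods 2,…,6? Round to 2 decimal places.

212.40

Sum of periods 2–6: 362 + 191 + 148 + 191 + 170 = 1062
Divide by 5: 1062 / 5 = 212.40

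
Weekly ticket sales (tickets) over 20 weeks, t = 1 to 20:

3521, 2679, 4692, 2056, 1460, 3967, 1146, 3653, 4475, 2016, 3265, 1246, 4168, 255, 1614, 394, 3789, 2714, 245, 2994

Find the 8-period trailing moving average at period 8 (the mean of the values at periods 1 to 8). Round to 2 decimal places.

Sum of periods 1–8: 3521 + 2679 + 4692 + 2056 + 1460 + 3967 + 1146 + 3653 = 23174
Divide by 8: 23174 / 8 = 2896.75

2896.75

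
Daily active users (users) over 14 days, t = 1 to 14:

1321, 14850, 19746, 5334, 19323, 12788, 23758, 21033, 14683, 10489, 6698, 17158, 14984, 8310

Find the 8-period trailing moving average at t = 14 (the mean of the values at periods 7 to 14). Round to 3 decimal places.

14639.125

Sum of periods 7–14: 23758 + 21033 + 14683 + 10489 + 6698 + 17158 + 14984 + 8310 = 117113
Divide by 8: 117113 / 8 = 14639.125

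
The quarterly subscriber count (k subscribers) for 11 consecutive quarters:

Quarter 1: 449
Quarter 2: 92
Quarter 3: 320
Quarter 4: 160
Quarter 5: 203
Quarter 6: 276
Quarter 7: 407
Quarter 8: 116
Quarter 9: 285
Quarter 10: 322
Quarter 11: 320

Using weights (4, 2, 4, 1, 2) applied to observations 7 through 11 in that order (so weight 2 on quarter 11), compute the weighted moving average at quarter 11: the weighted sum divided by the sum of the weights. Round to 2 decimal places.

304.77

Weighted sum: 4·407 + 2·116 + 4·285 + 1·322 + 2·320 = 1628 + 232 + 1140 + 322 + 640 = 3962
Weight total: 4 + 2 + 4 + 1 + 2 = 13
WMA = 3962 / 13 = 304.77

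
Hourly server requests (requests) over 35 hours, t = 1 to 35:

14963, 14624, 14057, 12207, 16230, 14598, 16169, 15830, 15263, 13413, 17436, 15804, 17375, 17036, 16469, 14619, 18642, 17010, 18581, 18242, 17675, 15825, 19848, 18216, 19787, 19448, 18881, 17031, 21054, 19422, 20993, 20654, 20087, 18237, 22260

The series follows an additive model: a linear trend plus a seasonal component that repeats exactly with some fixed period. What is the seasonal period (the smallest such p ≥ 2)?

First differences y_{t+1} − y_t: -339, -567, -1850, 4023, -1632, 1571, -339, -567, -1850, 4023, -1632, 1571, -339, -567, …
The difference pattern repeats every 6 terms and not for any smaller step, so p = 6.

6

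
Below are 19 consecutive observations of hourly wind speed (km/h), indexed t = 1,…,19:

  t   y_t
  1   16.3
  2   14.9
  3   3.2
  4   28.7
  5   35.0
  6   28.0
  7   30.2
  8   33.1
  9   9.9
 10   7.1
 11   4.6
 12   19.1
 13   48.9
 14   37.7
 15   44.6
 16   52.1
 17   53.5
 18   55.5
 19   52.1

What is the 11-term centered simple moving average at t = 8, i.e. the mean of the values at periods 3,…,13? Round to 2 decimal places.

Sum of periods 3–13: 3.2 + 28.7 + 35.0 + 28.0 + 30.2 + 33.1 + 9.9 + 7.1 + 4.6 + 19.1 + 48.9 = 247.8
Divide by 11: 247.8 / 11 = 22.53

22.53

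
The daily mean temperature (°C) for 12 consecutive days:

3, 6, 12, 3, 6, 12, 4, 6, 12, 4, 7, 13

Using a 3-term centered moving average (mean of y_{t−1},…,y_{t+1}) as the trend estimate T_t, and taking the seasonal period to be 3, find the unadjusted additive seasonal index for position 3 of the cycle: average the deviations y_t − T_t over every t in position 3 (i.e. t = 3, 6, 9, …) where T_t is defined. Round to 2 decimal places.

Season position 3 occurs at t = 3, 6, 9 (where T_t is defined).
t=3: T_3 = 7.0000; y_3 − T_3 = 12 − 7.0000 = 5.0000
t=6: T_6 = 7.3333; y_6 − T_6 = 12 − 7.3333 = 4.6667
t=9: T_9 = 7.3333; y_9 − T_9 = 12 − 7.3333 = 4.6667
Mean deviation: (5.0000 + 4.6667 + 4.6667) / 3 = 4.78

4.78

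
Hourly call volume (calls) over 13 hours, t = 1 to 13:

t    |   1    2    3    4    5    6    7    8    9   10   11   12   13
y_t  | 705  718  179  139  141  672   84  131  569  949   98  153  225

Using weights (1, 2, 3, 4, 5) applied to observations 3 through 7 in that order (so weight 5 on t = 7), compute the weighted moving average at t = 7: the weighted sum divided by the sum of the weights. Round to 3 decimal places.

265.867

Weighted sum: 1·179 + 2·139 + 3·141 + 4·672 + 5·84 = 179 + 278 + 423 + 2688 + 420 = 3988
Weight total: 1 + 2 + 3 + 4 + 5 = 15
WMA = 3988 / 15 = 265.867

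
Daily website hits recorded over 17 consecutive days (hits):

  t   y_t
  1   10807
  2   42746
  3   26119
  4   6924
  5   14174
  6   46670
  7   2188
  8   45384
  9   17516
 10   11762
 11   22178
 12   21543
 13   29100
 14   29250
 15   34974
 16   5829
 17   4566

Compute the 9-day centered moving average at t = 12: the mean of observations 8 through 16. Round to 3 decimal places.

24170.667

Sum of periods 8–16: 45384 + 17516 + 11762 + 22178 + 21543 + 29100 + 29250 + 34974 + 5829 = 217536
Divide by 9: 217536 / 9 = 24170.667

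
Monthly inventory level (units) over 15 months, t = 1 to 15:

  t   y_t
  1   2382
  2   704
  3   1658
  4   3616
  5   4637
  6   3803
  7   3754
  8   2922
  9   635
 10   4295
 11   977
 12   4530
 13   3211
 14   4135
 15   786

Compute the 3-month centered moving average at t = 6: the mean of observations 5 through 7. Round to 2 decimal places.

4064.67

Sum of periods 5–7: 4637 + 3803 + 3754 = 12194
Divide by 3: 12194 / 3 = 4064.67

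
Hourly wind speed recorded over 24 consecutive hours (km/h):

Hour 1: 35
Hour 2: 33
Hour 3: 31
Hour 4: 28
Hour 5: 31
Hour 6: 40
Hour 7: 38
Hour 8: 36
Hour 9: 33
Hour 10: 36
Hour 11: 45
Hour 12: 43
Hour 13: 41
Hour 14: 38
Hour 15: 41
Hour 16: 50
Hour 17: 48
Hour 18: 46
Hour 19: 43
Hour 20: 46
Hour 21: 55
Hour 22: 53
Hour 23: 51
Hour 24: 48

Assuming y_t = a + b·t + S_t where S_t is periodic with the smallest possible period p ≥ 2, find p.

First differences y_{t+1} − y_t: -2, -2, -3, 3, 9, -2, -2, -3, 3, 9, -2, -2, …
The difference pattern repeats every 5 terms and not for any smaller step, so p = 5.

5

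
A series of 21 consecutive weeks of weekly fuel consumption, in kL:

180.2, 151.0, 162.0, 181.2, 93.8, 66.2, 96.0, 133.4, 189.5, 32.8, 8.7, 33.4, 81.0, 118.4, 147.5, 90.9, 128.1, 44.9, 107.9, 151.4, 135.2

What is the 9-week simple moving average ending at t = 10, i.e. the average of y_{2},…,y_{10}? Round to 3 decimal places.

122.878

Sum of periods 2–10: 151.0 + 162.0 + 181.2 + 93.8 + 66.2 + 96.0 + 133.4 + 189.5 + 32.8 = 1105.9
Divide by 9: 1105.9 / 9 = 122.878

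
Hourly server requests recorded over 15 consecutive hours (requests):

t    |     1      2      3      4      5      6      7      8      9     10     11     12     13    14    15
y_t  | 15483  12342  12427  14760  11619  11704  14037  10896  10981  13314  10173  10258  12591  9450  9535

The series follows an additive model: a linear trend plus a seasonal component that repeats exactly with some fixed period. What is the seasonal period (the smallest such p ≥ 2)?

3

First differences y_{t+1} − y_t: -3141, 85, 2333, -3141, 85, 2333, -3141, 85, …
The difference pattern repeats every 3 terms and not for any smaller step, so p = 3.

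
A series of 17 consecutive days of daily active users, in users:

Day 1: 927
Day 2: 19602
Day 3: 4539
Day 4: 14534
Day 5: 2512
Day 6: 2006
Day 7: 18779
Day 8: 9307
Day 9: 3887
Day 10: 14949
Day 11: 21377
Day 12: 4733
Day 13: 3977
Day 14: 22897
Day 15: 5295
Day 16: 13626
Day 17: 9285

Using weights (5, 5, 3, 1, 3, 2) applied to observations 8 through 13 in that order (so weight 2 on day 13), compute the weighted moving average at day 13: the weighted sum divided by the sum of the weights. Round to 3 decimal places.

Weighted sum: 5·9307 + 5·3887 + 3·14949 + 1·21377 + 3·4733 + 2·3977 = 46535 + 19435 + 44847 + 21377 + 14199 + 7954 = 154347
Weight total: 5 + 5 + 3 + 1 + 3 + 2 = 19
WMA = 154347 / 19 = 8123.526

8123.526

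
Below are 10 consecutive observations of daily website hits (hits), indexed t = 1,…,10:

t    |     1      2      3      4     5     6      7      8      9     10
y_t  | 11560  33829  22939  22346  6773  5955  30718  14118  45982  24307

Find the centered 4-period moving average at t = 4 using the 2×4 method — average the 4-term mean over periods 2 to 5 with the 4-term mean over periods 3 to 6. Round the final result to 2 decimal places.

Sum over 2–5: 33829 + 22939 + 22346 + 6773 = 85887
Sum over 3–6: 22939 + 22346 + 6773 + 5955 = 58013
CMA at t=4 = (85887 + 58013) / (2·4) = 143900 / 8 = 17987.50

17987.50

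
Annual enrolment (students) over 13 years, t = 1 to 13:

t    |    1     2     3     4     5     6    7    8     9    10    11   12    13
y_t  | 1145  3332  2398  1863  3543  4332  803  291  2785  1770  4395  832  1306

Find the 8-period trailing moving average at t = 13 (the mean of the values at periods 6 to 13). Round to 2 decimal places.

Sum of periods 6–13: 4332 + 803 + 291 + 2785 + 1770 + 4395 + 832 + 1306 = 16514
Divide by 8: 16514 / 8 = 2064.25

2064.25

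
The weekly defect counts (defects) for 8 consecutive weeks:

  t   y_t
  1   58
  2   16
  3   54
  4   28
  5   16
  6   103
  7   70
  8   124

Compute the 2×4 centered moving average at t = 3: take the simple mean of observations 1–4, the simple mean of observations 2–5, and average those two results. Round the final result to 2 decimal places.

33.75

Sum over 1–4: 58 + 16 + 54 + 28 = 156
Sum over 2–5: 16 + 54 + 28 + 16 = 114
CMA at t=3 = (156 + 114) / (2·4) = 270 / 8 = 33.75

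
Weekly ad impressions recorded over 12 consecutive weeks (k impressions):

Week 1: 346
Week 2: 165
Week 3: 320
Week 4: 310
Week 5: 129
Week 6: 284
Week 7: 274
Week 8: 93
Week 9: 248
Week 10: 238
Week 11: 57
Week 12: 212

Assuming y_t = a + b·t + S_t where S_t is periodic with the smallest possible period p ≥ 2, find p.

3

First differences y_{t+1} − y_t: -181, 155, -10, -181, 155, -10, -181, 155, …
The difference pattern repeats every 3 terms and not for any smaller step, so p = 3.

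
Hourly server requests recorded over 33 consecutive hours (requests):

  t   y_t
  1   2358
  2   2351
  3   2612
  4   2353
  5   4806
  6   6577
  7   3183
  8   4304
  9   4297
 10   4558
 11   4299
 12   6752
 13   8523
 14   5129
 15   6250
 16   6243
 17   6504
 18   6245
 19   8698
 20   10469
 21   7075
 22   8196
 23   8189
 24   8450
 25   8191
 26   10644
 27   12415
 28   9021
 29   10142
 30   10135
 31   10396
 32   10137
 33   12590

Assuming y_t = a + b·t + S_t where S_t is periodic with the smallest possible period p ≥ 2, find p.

7

First differences y_{t+1} − y_t: -7, 261, -259, 2453, 1771, -3394, 1121, -7, 261, -259, 2453, 1771, -3394, 1121, -7, 261, …
The difference pattern repeats every 7 terms and not for any smaller step, so p = 7.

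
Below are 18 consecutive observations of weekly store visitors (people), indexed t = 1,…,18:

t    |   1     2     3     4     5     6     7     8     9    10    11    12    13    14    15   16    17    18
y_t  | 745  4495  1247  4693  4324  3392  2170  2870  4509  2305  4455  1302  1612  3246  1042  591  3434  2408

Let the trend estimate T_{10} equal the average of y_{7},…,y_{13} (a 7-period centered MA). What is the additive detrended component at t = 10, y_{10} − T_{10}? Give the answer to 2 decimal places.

Trend T_10 = (2170 + 2870 + 4509 + 2305 + 4455 + 1302 + 1612) / 7 = 19223/7 = 2746.1429
Detrended value: 2305 − 2746.1429 = -441.14

-441.14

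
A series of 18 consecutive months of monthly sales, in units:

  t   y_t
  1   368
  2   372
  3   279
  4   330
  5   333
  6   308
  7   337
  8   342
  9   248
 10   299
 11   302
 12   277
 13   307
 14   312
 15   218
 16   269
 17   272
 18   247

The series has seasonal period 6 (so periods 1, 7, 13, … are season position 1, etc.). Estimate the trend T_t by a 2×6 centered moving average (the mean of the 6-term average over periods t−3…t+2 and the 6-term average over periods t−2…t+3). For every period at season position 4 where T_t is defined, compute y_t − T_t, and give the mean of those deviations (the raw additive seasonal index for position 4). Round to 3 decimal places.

Season position 4 occurs at t = 4, 10 (where T_t is defined).
t=4: T_4 = 329.08333; y_4 − T_4 = 330 − 329.08333 = 0.91667
t=10: T_10 = 298.33333; y_10 − T_10 = 299 − 298.33333 = 0.66667
Mean deviation: (0.91667 + 0.66667) / 2 = 0.792

0.792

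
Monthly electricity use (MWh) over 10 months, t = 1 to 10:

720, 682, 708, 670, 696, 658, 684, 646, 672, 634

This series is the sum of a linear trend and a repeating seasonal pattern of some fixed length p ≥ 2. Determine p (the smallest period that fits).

2

First differences y_{t+1} − y_t: -38, 26, -38, 26, -38, 26, …
The difference pattern repeats every 2 terms and not for any smaller step, so p = 2.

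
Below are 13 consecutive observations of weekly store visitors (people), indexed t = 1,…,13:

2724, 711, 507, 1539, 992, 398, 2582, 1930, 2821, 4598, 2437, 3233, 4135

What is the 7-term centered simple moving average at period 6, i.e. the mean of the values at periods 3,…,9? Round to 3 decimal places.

1538.429

Sum of periods 3–9: 507 + 1539 + 992 + 398 + 2582 + 1930 + 2821 = 10769
Divide by 7: 10769 / 7 = 1538.429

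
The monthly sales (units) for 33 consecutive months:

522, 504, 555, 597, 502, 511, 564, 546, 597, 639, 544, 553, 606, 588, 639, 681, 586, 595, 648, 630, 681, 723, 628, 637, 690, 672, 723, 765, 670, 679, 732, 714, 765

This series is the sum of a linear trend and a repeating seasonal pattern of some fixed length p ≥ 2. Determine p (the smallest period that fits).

6

First differences y_{t+1} − y_t: -18, 51, 42, -95, 9, 53, -18, 51, 42, -95, 9, 53, -18, 51, …
The difference pattern repeats every 6 terms and not for any smaller step, so p = 6.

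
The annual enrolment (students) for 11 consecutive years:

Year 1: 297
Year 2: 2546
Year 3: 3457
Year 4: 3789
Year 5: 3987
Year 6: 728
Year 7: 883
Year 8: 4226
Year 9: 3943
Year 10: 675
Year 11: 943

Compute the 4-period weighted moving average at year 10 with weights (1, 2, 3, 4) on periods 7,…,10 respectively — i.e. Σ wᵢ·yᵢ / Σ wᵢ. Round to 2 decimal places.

Weighted sum: 1·883 + 2·4226 + 3·3943 + 4·675 = 883 + 8452 + 11829 + 2700 = 23864
Weight total: 1 + 2 + 3 + 4 = 10
WMA = 23864 / 10 = 2386.40

2386.40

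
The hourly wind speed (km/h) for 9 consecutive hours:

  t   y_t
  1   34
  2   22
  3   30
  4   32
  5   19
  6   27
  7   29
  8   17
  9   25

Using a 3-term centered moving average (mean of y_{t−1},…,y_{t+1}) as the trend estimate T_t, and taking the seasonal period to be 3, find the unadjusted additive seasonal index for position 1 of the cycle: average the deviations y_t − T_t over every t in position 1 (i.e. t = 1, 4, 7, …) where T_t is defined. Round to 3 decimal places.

4.833

Season position 1 occurs at t = 4, 7 (where T_t is defined).
t=4: T_4 = 27.00000; y_4 − T_4 = 32 − 27.00000 = 5.00000
t=7: T_7 = 24.33333; y_7 − T_7 = 29 − 24.33333 = 4.66667
Mean deviation: (5.00000 + 4.66667) / 2 = 4.833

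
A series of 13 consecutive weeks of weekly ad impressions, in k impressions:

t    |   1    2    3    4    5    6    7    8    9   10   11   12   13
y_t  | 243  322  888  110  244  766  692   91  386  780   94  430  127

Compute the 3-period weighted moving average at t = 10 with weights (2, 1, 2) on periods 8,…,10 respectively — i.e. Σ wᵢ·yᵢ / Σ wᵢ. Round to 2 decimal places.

Weighted sum: 2·91 + 1·386 + 2·780 = 182 + 386 + 1560 = 2128
Weight total: 2 + 1 + 2 = 5
WMA = 2128 / 5 = 425.60

425.60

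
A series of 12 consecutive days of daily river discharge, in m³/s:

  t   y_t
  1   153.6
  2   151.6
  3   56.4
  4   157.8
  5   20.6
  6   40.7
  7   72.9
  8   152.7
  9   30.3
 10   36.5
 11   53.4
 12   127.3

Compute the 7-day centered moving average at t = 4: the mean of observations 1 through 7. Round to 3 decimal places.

Sum of periods 1–7: 153.6 + 151.6 + 56.4 + 157.8 + 20.6 + 40.7 + 72.9 = 653.6
Divide by 7: 653.6 / 7 = 93.371

93.371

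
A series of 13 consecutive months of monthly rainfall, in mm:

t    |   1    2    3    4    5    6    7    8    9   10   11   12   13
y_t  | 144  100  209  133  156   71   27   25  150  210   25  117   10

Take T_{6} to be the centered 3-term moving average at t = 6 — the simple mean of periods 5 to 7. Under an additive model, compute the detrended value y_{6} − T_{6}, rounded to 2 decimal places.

Trend T_6 = (156 + 71 + 27) / 3 = 254/3 = 84.6667
Detrended value: 71 − 84.6667 = -13.67

-13.67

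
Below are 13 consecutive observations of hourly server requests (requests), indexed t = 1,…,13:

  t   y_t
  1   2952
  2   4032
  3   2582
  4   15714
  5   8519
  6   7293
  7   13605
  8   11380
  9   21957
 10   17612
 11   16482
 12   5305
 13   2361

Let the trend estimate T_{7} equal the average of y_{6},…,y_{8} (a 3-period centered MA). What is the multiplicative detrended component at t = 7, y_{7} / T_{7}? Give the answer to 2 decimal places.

1.26

Trend T_7 = (7293 + 13605 + 11380) / 3 = 32278/3 = 10759.3333
Ratio to trend: 13605 / 10759.3333 = 1.26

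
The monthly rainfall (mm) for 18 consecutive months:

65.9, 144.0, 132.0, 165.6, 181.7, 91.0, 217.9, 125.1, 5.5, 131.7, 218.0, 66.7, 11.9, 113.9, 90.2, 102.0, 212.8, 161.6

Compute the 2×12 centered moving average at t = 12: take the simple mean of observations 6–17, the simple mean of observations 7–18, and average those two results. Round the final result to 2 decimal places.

Sum over 6–17: 91.0 + 217.9 + 125.1 + 5.5 + 131.7 + 218.0 + 66.7 + 11.9 + 113.9 + 90.2 + 102.0 + 212.8 = 1386.7
Sum over 7–18: 217.9 + 125.1 + 5.5 + 131.7 + 218.0 + 66.7 + 11.9 + 113.9 + 90.2 + 102.0 + 212.8 + 161.6 = 1457.3
CMA at t=12 = (1386.7 + 1457.3) / (2·12) = 2844.0 / 24 = 118.50

118.50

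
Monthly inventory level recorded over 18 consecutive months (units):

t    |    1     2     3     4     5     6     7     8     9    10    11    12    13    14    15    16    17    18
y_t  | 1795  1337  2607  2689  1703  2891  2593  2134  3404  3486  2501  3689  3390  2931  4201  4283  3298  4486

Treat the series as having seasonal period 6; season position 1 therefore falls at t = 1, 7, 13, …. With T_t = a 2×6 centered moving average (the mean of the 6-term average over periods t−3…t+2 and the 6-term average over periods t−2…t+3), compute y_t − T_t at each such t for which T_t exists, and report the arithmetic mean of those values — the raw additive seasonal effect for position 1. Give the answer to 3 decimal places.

Season position 1 occurs at t = 7, 13 (where T_t is defined).
t=7: T_7 = 2635.41667; y_7 − T_7 = 2593 − 2635.41667 = -42.41667
t=13: T_13 = 3432.75000; y_13 − T_13 = 3390 − 3432.75000 = -42.75000
Mean deviation: (-42.41667 + -42.75000) / 2 = -42.583

-42.583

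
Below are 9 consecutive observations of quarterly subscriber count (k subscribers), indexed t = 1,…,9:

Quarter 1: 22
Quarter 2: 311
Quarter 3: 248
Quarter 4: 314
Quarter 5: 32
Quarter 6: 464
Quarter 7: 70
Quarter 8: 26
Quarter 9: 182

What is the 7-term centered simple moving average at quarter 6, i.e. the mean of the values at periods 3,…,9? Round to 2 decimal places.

190.86

Sum of periods 3–9: 248 + 314 + 32 + 464 + 70 + 26 + 182 = 1336
Divide by 7: 1336 / 7 = 190.86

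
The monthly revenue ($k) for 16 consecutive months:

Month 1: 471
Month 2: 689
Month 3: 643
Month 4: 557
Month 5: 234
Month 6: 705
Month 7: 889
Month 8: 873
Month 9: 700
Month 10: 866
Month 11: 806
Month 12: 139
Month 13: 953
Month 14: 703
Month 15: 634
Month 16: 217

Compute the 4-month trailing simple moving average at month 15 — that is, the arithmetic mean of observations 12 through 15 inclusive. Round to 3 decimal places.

607.250

Sum of periods 12–15: 139 + 953 + 703 + 634 = 2429
Divide by 4: 2429 / 4 = 607.250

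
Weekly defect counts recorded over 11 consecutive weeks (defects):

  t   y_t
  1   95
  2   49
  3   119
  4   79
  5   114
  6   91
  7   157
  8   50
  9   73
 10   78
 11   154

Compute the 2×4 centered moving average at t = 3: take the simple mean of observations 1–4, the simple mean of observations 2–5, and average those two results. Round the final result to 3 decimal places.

87.875

Sum over 1–4: 95 + 49 + 119 + 79 = 342
Sum over 2–5: 49 + 119 + 79 + 114 = 361
CMA at t=3 = (342 + 361) / (2·4) = 703 / 8 = 87.875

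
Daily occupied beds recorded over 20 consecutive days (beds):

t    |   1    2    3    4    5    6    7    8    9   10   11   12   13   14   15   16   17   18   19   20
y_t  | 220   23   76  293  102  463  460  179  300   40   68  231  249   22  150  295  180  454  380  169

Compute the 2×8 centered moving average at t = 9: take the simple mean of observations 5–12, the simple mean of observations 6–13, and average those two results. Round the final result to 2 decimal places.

239.56

Sum over 5–12: 102 + 463 + 460 + 179 + 300 + 40 + 68 + 231 = 1843
Sum over 6–13: 463 + 460 + 179 + 300 + 40 + 68 + 231 + 249 = 1990
CMA at t=9 = (1843 + 1990) / (2·8) = 3833 / 16 = 239.56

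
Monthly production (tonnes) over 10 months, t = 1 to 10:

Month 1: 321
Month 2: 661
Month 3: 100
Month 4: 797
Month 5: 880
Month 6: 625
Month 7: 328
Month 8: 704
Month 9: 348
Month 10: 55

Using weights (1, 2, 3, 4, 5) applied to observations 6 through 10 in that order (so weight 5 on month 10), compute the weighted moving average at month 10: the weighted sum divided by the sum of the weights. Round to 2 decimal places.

337.33

Weighted sum: 1·625 + 2·328 + 3·704 + 4·348 + 5·55 = 625 + 656 + 2112 + 1392 + 275 = 5060
Weight total: 1 + 2 + 3 + 4 + 5 = 15
WMA = 5060 / 15 = 337.33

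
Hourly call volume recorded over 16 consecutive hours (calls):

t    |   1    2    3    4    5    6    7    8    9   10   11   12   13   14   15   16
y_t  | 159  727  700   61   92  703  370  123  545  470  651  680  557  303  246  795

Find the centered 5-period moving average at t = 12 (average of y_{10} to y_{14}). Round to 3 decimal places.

Sum of periods 10–14: 470 + 651 + 680 + 557 + 303 = 2661
Divide by 5: 2661 / 5 = 532.200

532.200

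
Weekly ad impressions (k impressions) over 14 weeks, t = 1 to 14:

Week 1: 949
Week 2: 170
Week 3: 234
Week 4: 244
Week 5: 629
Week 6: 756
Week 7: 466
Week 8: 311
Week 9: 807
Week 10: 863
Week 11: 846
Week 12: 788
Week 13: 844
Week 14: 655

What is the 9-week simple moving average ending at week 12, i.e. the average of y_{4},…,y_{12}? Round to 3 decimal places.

Sum of periods 4–12: 244 + 629 + 756 + 466 + 311 + 807 + 863 + 846 + 788 = 5710
Divide by 9: 5710 / 9 = 634.444

634.444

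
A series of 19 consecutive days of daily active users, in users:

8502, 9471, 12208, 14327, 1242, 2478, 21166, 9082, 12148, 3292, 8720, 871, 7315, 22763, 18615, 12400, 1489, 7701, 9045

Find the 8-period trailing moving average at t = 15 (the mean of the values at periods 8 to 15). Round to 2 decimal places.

10350.75

Sum of periods 8–15: 9082 + 12148 + 3292 + 8720 + 871 + 7315 + 22763 + 18615 = 82806
Divide by 8: 82806 / 8 = 10350.75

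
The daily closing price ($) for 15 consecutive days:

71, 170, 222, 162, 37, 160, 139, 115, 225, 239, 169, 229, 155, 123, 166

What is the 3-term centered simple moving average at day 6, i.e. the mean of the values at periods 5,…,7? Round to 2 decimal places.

112.00

Sum of periods 5–7: 37 + 160 + 139 = 336
Divide by 3: 336 / 3 = 112.00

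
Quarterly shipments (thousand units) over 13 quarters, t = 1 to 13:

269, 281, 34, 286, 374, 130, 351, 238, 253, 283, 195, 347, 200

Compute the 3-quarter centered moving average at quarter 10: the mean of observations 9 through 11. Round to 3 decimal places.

243.667

Sum of periods 9–11: 253 + 283 + 195 = 731
Divide by 3: 731 / 3 = 243.667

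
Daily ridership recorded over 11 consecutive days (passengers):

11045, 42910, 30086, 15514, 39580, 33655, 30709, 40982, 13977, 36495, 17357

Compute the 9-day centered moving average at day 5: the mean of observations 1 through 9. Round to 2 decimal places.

Sum of periods 1–9: 11045 + 42910 + 30086 + 15514 + 39580 + 33655 + 30709 + 40982 + 13977 = 258458
Divide by 9: 258458 / 9 = 28717.56

28717.56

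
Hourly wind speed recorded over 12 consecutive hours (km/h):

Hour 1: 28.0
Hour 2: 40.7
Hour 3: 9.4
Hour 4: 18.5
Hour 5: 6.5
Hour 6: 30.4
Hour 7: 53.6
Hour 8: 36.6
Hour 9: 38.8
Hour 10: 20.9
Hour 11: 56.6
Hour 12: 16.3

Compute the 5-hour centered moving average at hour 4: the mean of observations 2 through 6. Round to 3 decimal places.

Sum of periods 2–6: 40.7 + 9.4 + 18.5 + 6.5 + 30.4 = 105.5
Divide by 5: 105.5 / 5 = 21.100

21.100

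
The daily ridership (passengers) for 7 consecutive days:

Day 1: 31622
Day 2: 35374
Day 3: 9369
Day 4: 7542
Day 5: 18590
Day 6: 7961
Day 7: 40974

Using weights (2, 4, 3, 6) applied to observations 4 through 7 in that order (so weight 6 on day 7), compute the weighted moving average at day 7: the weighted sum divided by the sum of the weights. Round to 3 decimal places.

Weighted sum: 2·7542 + 4·18590 + 3·7961 + 6·40974 = 15084 + 74360 + 23883 + 245844 = 359171
Weight total: 2 + 4 + 3 + 6 = 15
WMA = 359171 / 15 = 23944.733

23944.733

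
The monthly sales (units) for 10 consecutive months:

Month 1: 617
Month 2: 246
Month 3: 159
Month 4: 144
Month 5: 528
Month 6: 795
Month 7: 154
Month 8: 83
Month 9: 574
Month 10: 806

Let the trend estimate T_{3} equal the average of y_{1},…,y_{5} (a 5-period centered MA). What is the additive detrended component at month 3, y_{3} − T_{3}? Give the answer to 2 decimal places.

Trend T_3 = (617 + 246 + 159 + 144 + 528) / 5 = 1694/5 = 338.8000
Detrended value: 159 − 338.8000 = -179.80

-179.80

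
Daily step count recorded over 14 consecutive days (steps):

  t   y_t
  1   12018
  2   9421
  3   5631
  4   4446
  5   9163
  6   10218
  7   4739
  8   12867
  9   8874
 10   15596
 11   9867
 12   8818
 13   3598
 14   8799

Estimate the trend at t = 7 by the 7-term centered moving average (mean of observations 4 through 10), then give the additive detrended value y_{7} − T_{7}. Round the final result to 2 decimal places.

Trend T_7 = (4446 + 9163 + 10218 + 4739 + 12867 + 8874 + 15596) / 7 = 65903/7 = 9414.7143
Detrended value: 4739 − 9414.7143 = -4675.71

-4675.71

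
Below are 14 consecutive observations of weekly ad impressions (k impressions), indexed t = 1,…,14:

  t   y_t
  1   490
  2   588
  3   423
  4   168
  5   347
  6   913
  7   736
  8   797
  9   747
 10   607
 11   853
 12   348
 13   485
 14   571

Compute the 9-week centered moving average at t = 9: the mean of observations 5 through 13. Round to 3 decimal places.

Sum of periods 5–13: 347 + 913 + 736 + 797 + 747 + 607 + 853 + 348 + 485 = 5833
Divide by 9: 5833 / 9 = 648.111

648.111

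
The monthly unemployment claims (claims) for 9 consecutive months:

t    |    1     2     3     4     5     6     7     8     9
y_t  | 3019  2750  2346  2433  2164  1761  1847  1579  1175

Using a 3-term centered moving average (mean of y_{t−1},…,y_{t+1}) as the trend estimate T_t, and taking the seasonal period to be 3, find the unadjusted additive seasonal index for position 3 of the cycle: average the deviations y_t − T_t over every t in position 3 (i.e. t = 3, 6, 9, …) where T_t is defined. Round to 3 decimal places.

-163.333

Season position 3 occurs at t = 3, 6 (where T_t is defined).
t=3: T_3 = 2509.66667; y_3 − T_3 = 2346 − 2509.66667 = -163.66667
t=6: T_6 = 1924.00000; y_6 − T_6 = 1761 − 1924.00000 = -163.00000
Mean deviation: (-163.66667 + -163.00000) / 2 = -163.333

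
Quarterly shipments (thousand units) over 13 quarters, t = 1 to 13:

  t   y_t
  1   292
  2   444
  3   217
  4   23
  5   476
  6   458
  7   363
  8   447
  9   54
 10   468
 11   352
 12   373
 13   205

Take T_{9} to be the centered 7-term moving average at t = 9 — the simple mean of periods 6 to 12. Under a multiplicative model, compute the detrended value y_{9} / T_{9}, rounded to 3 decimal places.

Trend T_9 = (458 + 363 + 447 + 54 + 468 + 352 + 373) / 7 = 2515/7 = 359.28571
Ratio to trend: 54 / 359.28571 = 0.150

0.150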